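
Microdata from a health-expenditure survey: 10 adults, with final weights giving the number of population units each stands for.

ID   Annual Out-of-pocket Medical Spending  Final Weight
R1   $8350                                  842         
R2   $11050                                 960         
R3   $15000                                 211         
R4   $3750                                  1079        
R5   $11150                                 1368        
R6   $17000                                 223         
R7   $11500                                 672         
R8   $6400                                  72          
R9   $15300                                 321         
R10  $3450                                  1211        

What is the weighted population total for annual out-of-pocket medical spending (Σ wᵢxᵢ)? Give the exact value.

Weighted total = 8350×842 + 11050×960 + 15000×211 + 3750×1079 + 11150×1368 + 17000×223 + 11500×672 + 6400×72 + 15300×321 + 3450×1211
  = 61172200

61172200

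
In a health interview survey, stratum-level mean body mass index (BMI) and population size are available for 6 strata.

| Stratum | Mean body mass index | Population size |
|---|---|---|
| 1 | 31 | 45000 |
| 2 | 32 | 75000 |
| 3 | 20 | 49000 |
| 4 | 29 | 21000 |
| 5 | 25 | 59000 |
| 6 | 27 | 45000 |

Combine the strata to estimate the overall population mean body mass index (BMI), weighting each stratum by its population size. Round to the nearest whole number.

27

Σ Nₕ·x̄ₕ = 31×45000 + 32×75000 + 20×49000 + 29×21000 + 25×59000 + 27×45000
  = 1395000 + 2400000 + 980000 + 609000 + 1475000 + 1215000 = 8074000
Σ Nₕ = 45000 + 75000 + 49000 + 21000 + 59000 + 45000 = 294000
Overall mean = 8074000 / 294000 = 27.462585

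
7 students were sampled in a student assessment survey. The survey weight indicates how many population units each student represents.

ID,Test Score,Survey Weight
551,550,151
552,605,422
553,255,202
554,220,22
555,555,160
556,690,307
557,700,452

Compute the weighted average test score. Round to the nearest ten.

Weighted sum = 1011740
Sum of weights = 1716
Weighted mean = 1011740 / 1716 = 589.59207

590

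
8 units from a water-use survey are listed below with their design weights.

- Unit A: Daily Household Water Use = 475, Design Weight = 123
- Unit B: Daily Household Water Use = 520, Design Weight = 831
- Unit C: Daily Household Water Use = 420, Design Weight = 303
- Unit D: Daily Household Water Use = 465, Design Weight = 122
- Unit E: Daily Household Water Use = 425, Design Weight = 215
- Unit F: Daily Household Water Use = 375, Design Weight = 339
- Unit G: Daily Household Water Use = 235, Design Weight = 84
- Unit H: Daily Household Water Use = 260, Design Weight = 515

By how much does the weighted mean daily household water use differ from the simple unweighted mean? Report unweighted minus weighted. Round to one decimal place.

-16.5

Unweighted sum = 475 + 520 + 420 + 465 + 425 + 375 + 235 + 260 = 3175
Unweighted mean = 3175 / 8 = 396.875
Weighted sum = 475×123 + 520×831 + 420×303 + 465×122 + 425×215 + 375×339 + 235×84 + 260×515
  = 1046675
Sum of weights = 123 + 831 + 303 + 122 + 215 + 339 + 84 + 515 = 2532
Weighted mean = 1046675 / 2532 = 413.37875
Difference (unweighted minus weighted) = -16.503752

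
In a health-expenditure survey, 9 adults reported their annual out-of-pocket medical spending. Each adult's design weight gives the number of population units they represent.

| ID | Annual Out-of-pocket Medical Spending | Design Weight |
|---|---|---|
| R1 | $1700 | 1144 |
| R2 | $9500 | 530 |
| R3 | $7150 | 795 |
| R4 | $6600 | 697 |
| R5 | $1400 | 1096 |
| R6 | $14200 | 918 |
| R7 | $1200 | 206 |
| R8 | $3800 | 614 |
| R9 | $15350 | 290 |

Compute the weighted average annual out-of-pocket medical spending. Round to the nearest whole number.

Weighted sum = 38866150
Sum of weights = 1144 + 530 + 795 + 697 + 1096 + 918 + 206 + 614 + 290 = 6290
Weighted mean = 38866150 / 6290 = 6179.0382

6179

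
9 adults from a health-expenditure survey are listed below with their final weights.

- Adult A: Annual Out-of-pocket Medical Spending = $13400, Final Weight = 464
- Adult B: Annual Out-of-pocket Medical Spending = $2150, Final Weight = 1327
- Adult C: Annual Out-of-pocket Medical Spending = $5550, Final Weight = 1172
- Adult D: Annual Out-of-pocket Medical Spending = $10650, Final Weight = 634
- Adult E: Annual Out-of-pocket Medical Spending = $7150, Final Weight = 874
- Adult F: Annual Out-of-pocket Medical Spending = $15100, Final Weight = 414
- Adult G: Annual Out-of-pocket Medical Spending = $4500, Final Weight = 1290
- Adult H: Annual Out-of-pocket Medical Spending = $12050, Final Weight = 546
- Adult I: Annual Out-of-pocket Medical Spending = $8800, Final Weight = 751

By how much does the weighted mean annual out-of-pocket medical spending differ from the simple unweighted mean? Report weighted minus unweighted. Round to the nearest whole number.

-1614

Unweighted sum = 79350
Unweighted mean = 79350 / 9 = 8816.6667
Weighted sum = 13400×464 + 2150×1327 + 5550×1172 + 10650×634 + 7150×874 + 15100×414 + 4500×1290 + 12050×546 + 8800×751
  = 6217600 + 2853050 + 6504600 + 6752100 + 6249100 + 6251400 + 5805000 + 6579300 + 6608800 = 53820950
Sum of weights = 464 + 1327 + 1172 + 634 + 874 + 414 + 1290 + 546 + 751 = 7472
Weighted mean = 53820950 / 7472 = 7203.0179
Difference (weighted minus unweighted) = -1613.6487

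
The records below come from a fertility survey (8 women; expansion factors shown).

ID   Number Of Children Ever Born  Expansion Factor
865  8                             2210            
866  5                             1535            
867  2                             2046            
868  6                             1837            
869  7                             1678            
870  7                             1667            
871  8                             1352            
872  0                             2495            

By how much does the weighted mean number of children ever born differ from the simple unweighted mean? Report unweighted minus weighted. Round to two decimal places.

0.33

Unweighted sum = 8 + 5 + 2 + 6 + 7 + 7 + 8 + 0 = 43
Unweighted mean = 43 / 8 = 5.375
Weighted sum = 74700
Sum of weights = 2210 + 1535 + 2046 + 1837 + 1678 + 1667 + 1352 + 2495 = 14820
Weighted mean = 74700 / 14820 = 5.0404858
Difference (unweighted minus weighted) = 0.33451417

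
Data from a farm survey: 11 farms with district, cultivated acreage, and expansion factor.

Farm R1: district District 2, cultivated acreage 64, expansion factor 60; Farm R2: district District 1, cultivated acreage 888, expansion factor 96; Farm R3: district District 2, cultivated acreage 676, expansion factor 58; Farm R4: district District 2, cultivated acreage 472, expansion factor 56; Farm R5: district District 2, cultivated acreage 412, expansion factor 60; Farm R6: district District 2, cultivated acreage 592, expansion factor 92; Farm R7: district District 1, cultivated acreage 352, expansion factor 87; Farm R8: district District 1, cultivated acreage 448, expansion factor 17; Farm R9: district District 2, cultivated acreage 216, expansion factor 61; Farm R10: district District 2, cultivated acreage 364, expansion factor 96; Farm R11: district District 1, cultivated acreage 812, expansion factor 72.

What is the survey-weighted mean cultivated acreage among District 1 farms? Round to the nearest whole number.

District 1 rows: R2, R7, R8, R11
Weighted sum = 888×96 + 352×87 + 448×17 + 812×72
  = 181952
Sum of weights = 96 + 87 + 17 + 72 = 272
Weighted mean = 181952 / 272 = 668.94118

669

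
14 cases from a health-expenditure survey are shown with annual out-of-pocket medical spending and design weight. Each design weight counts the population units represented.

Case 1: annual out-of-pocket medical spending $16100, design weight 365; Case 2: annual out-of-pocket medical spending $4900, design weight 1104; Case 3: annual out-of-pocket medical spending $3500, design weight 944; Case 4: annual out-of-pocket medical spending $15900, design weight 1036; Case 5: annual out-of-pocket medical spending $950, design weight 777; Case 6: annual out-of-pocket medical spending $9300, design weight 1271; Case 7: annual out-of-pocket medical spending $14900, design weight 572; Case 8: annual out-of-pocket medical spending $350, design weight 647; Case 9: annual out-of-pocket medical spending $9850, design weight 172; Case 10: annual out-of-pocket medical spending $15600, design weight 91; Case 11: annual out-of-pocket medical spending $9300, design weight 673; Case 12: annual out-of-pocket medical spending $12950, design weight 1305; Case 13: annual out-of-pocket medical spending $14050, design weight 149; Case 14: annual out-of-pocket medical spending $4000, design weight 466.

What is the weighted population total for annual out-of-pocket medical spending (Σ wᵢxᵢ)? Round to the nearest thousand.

82600000

Weighted total = 82600100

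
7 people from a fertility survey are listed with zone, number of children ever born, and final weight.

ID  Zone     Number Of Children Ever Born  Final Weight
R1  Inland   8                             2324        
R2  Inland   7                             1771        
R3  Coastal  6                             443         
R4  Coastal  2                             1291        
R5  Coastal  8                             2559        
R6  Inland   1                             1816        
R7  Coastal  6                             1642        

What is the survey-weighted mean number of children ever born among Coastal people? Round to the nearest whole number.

Coastal rows: R3, R4, R5, R7
Weighted sum = 6×443 + 2×1291 + 8×2559 + 6×1642
  = 2658 + 2582 + 20472 + 9852 = 35564
Sum of weights = 443 + 1291 + 2559 + 1642 = 5935
Weighted mean = 35564 / 5935 = 5.9922494

6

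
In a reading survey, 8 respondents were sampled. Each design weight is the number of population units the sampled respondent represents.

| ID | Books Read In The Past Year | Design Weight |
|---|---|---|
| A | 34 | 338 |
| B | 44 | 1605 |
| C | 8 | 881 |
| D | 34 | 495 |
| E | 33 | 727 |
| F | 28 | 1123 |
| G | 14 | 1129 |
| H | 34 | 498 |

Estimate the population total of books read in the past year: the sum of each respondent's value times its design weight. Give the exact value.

Weighted total = 34×338 + 44×1605 + 8×881 + 34×495 + 33×727 + 28×1123 + 14×1129 + 34×498
  = 11492 + 70620 + 7048 + 16830 + 23991 + 31444 + 15806 + 16932 = 194163

194163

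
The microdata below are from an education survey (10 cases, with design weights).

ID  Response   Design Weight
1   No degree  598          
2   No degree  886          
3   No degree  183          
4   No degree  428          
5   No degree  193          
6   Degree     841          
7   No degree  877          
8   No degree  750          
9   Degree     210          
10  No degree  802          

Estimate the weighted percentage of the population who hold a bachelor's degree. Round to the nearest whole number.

18

Sum of weights for 'Degree' = 841 + 210 = 1051
Total weight = 598 + 886 + 183 + 428 + 193 + 841 + 877 + 750 + 210 + 802 = 5768
Weighted proportion = 1051 / 5768 = 0.18221221 → 18.221221%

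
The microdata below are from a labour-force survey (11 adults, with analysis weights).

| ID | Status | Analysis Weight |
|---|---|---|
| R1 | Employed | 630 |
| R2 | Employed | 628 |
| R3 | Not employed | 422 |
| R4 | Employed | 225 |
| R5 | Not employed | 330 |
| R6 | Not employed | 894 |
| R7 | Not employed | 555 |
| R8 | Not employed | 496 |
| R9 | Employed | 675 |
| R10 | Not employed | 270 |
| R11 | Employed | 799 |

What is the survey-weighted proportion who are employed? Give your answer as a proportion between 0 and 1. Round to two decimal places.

0.50

Sum of weights for 'Employed' = 630 + 628 + 225 + 675 + 799 = 2957
Total weight = 630 + 628 + 422 + 225 + 330 + 894 + 555 + 496 + 675 + 270 + 799 = 5924
Weighted proportion = 2957 / 5924 = 0.49915598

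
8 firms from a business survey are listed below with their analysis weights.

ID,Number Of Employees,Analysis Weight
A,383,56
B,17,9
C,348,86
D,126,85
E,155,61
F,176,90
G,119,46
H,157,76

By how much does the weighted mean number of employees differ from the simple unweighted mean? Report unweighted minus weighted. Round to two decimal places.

-21.04

Unweighted sum = 1481
Unweighted mean = 1481 / 8 = 185.125
Weighted sum = 104940
Sum of weights = 56 + 9 + 86 + 85 + 61 + 90 + 46 + 76 = 509
Weighted mean = 104940 / 509 = 206.16896
Difference (unweighted minus weighted) = -21.043959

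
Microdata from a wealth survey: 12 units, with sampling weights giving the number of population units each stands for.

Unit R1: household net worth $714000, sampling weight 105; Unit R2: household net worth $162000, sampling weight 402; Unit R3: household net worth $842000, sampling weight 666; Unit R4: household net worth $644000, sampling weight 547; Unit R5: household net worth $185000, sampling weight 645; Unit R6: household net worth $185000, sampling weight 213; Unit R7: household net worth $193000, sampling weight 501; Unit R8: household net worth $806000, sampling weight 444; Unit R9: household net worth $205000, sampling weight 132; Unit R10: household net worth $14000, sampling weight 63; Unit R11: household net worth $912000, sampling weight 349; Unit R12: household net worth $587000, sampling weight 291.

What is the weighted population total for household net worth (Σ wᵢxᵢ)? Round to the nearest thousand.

Weighted total = 714000×105 + 162000×402 + 842000×666 + 644000×547 + 185000×645 + 185000×213 + 193000×501 + 806000×444 + 205000×132 + 14000×63 + 912000×349 + 587000×291
  = 74970000 + 65124000 + 560772000 + 352268000 + 119325000 + 39405000 + 96693000 + 357864000 + 27060000 + 882000 + 318288000 + 170817000 = 2183468000

2183468000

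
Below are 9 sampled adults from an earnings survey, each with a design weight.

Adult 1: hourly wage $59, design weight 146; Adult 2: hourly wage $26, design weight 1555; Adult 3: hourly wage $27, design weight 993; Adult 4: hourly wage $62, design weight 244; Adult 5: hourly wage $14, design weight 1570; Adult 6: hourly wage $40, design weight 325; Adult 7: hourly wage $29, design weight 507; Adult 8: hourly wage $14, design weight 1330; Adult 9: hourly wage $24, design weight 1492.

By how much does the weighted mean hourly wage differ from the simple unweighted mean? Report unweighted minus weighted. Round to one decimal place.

8.9

Unweighted sum = 59 + 26 + 27 + 62 + 14 + 40 + 29 + 14 + 24 = 295
Unweighted mean = 295 / 9 = 32.777778
Weighted sum = 59×146 + 26×1555 + 27×993 + 62×244 + 14×1570 + 40×325 + 29×507 + 14×1330 + 24×1492
  = 8614 + 40430 + 26811 + 15128 + 21980 + 13000 + 14703 + 18620 + 35808 = 195094
Sum of weights = 146 + 1555 + 993 + 244 + 1570 + 325 + 507 + 1330 + 1492 = 8162
Weighted mean = 195094 / 8162 = 23.90272
Difference (unweighted minus weighted) = 8.8750579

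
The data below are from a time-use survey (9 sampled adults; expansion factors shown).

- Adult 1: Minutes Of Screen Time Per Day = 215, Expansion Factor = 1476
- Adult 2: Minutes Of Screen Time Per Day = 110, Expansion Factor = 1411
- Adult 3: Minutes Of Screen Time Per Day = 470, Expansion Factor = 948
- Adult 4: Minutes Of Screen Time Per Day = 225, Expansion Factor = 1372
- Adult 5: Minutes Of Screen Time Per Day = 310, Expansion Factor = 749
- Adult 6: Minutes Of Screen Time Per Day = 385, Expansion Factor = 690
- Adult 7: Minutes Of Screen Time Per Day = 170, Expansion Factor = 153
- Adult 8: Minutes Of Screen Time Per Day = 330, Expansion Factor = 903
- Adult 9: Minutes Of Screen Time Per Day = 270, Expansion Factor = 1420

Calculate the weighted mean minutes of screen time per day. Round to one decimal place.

266.6

Weighted sum = 215×1476 + 110×1411 + 470×948 + 225×1372 + 310×749 + 385×690 + 170×153 + 330×903 + 270×1420
  = 317340 + 155210 + 445560 + 308700 + 232190 + 265650 + 26010 + 297990 + 383400 = 2432050
Sum of weights = 1476 + 1411 + 948 + 1372 + 749 + 690 + 153 + 903 + 1420 = 9122
Weighted mean = 2432050 / 9122 = 266.61368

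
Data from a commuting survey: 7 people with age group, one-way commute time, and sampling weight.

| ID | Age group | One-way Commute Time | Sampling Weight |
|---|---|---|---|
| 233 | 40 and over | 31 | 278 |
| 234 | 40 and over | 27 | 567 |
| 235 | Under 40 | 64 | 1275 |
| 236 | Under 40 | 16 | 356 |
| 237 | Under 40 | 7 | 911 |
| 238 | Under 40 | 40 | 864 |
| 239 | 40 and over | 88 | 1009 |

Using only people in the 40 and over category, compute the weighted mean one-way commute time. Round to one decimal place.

60.8

40 and over rows: 233, 234, 239
Weighted sum = 31×278 + 27×567 + 88×1009
  = 8618 + 15309 + 88792 = 112719
Sum of weights = 278 + 567 + 1009 = 1854
Weighted mean = 112719 / 1854 = 60.797735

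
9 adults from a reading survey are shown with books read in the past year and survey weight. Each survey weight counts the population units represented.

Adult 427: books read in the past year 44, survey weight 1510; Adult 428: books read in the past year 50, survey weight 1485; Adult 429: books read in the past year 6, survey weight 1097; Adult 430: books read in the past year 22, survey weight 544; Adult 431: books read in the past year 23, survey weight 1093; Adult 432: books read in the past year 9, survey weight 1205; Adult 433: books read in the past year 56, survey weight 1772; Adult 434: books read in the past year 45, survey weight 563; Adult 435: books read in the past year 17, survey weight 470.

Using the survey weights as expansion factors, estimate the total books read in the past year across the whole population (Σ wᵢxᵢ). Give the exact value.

327781

Weighted total = 44×1510 + 50×1485 + 6×1097 + 22×544 + 23×1093 + 9×1205 + 56×1772 + 45×563 + 17×470
  = 327781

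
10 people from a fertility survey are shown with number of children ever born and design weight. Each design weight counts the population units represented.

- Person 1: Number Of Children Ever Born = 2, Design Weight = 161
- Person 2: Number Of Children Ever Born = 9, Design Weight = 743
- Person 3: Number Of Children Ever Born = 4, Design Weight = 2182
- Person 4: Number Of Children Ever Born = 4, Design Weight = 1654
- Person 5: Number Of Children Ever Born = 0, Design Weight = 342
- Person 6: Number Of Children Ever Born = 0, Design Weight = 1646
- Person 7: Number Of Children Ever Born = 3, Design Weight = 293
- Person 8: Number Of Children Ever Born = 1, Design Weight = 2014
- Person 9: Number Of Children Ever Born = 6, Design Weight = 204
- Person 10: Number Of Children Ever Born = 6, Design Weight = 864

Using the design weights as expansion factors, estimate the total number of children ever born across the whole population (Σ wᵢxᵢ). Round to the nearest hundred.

Weighted total = 31654

31700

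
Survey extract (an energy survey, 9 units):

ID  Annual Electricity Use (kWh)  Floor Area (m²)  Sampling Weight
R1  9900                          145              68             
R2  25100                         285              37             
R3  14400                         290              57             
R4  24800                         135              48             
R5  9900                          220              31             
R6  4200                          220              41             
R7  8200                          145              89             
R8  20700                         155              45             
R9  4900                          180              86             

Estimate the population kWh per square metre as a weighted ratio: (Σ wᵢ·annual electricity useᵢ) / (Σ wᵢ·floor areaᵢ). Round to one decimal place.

Σ wᵢ·y = 9900×68 + 25100×37 + 14400×57 + 24800×48 + 9900×31 + 4200×41 + 8200×89 + 20700×45 + 4900×86
  = 673200 + 928700 + 820800 + 1190400 + 306900 + 172200 + 729800 + 931500 + 421400 = 6174900
Σ wᵢ·x = 94615
Ratio = 6174900 / 94615 = 65.263436

65.3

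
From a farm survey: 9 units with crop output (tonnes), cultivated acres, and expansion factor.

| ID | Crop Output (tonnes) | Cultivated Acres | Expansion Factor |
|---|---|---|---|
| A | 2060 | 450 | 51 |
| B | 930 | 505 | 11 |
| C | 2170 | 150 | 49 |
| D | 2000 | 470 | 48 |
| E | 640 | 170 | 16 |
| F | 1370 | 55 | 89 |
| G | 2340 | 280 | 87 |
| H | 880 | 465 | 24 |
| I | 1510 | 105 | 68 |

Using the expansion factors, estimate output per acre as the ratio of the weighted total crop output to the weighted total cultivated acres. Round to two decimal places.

7.15

Σ wᵢ·y = 2060×51 + 930×11 + 2170×49 + 2000×48 + 640×16 + 1370×89 + 2340×87 + 880×24 + 1510×68
  = 105060 + 10230 + 106330 + 96000 + 10240 + 121930 + 203580 + 21120 + 102680 = 777170
Σ wᵢ·x = 450×51 + 505×11 + 150×49 + 470×48 + 170×16 + 55×89 + 280×87 + 465×24 + 105×68
  = 22950 + 5555 + 7350 + 22560 + 2720 + 4895 + 24360 + 11160 + 7140 = 108690
Ratio = 777170 / 108690 = 7.1503358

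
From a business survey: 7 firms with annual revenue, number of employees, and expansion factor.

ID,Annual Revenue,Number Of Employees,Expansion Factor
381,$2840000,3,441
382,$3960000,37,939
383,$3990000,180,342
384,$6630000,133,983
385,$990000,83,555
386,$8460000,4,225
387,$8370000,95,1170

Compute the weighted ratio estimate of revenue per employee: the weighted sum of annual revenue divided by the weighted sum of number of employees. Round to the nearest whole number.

64942

Σ wᵢ·y = 25098600000
Σ wᵢ·x = 3×441 + 37×939 + 180×342 + 133×983 + 83×555 + 4×225 + 95×1170
  = 1323 + 34743 + 61560 + 130739 + 46065 + 900 + 111150 = 386480
Ratio = 25098600000 / 386480 = 64941.523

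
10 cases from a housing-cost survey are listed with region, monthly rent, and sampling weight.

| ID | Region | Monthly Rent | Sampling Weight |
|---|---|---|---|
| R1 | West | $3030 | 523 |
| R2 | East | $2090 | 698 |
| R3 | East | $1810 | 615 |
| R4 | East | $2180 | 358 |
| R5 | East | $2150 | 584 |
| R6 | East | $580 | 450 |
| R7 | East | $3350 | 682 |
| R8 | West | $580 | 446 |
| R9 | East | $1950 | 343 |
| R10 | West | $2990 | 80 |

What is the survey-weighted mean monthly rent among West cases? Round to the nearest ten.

West rows: R1, R8, R10
Weighted sum = 2082570
Sum of weights = 523 + 446 + 80 = 1049
Weighted mean = 2082570 / 1049 = 1985.2908

1990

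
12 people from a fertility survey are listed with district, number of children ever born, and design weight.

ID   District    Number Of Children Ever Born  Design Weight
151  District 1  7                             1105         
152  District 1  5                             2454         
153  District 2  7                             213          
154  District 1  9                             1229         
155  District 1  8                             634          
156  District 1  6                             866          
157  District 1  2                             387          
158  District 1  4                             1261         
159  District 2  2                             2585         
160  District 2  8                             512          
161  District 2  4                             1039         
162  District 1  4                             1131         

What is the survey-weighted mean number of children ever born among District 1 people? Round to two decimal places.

5.70

District 1 rows: 151, 152, 154, 155, 156, 157, 158, 162
Weighted sum = 7×1105 + 5×2454 + 9×1229 + 8×634 + 6×866 + 2×387 + 4×1261 + 4×1131
  = 51676
Sum of weights = 9067
Weighted mean = 51676 / 9067 = 5.6993493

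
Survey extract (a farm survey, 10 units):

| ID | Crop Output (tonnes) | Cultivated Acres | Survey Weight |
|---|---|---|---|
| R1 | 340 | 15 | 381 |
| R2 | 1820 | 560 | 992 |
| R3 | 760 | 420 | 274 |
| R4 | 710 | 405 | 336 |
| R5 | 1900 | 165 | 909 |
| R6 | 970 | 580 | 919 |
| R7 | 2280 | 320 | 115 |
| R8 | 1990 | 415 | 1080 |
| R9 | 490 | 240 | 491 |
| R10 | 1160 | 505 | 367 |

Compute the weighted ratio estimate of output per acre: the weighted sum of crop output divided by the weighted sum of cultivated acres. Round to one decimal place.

Σ wᵢ·y = 340×381 + 1820×992 + 760×274 + 710×336 + 1900×909 + 970×919 + 2280×115 + 1990×1080 + 490×491 + 1160×367
  = 129540 + 1805440 + 208240 + 238560 + 1727100 + 891430 + 262200 + 2149200 + 240590 + 425720 = 8078020
Σ wᵢ·x = 2283575
Ratio = 8078020 / 2283575 = 3.5374446

3.5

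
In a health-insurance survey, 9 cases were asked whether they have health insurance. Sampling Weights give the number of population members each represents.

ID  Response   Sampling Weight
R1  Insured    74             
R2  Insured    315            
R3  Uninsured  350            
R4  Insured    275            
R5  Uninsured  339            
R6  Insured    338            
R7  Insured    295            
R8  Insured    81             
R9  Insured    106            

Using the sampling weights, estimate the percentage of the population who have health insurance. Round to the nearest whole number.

68

Sum of weights for 'Insured' = 74 + 315 + 275 + 338 + 295 + 81 + 106 = 1484
Total weight = 2173
Weighted proportion = 1484 / 2173 = 0.68292683 → 68.292683%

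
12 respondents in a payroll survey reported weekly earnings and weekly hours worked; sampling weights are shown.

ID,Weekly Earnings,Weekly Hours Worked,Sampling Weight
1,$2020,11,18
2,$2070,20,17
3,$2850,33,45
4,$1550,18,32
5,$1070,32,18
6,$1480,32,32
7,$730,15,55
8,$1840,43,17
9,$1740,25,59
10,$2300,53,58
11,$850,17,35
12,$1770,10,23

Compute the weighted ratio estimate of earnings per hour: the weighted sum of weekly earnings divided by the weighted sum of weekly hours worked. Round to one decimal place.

Σ wᵢ·y = 2020×18 + 2070×17 + 2850×45 + 1550×32 + 1070×18 + 1480×32 + 730×55 + 1840×17 + 1740×59 + 2300×58 + 850×35 + 1770×23
  = 693970
Σ wᵢ·x = 11×18 + 20×17 + 33×45 + 18×32 + 32×18 + 32×32 + 15×55 + 43×17 + 25×59 + 53×58 + 17×35 + 10×23
  = 198 + 340 + 1485 + 576 + 576 + 1024 + 825 + 731 + 1475 + 3074 + 595 + 230 = 11129
Ratio = 693970 / 11129 = 62.356905

62.4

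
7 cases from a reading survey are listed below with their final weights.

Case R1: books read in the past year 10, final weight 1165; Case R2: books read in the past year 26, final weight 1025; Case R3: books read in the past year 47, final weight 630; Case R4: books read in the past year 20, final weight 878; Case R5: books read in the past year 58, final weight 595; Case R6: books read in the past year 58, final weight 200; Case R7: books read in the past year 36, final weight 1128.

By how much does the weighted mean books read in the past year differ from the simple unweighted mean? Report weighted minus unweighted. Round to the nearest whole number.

-6

Unweighted sum = 10 + 26 + 47 + 20 + 58 + 58 + 36 = 255
Unweighted mean = 255 / 7 = 36.428571
Weighted sum = 10×1165 + 26×1025 + 47×630 + 20×878 + 58×595 + 58×200 + 36×1128
  = 11650 + 26650 + 29610 + 17560 + 34510 + 11600 + 40608 = 172188
Sum of weights = 1165 + 1025 + 630 + 878 + 595 + 200 + 1128 = 5621
Weighted mean = 172188 / 5621 = 30.632983
Difference (weighted minus unweighted) = -5.795588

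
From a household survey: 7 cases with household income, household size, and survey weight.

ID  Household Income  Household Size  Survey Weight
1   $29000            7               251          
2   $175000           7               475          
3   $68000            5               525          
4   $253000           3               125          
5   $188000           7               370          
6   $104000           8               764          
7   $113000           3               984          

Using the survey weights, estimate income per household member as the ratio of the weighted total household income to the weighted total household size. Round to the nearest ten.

21180

Σ wᵢ·y = 29000×251 + 175000×475 + 68000×525 + 253000×125 + 188000×370 + 104000×764 + 113000×984
  = 417937000
Σ wᵢ·x = 7×251 + 7×475 + 5×525 + 3×125 + 7×370 + 8×764 + 3×984
  = 19736
Ratio = 417937000 / 19736 = 21176.378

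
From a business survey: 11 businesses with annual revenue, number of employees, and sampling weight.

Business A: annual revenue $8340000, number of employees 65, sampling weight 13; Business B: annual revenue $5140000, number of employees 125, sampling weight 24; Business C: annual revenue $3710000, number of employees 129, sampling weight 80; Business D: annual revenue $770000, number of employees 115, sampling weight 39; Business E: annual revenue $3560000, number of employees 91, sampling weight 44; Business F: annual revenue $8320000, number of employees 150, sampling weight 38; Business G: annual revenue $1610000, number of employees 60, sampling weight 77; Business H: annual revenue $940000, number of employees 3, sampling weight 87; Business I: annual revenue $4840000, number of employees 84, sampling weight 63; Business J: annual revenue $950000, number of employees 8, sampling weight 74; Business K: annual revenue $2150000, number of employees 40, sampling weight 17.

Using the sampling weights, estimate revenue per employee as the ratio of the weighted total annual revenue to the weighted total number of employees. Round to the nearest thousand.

41000

Σ wᵢ·y = 8340000×13 + 5140000×24 + 3710000×80 + 770000×39 + 3560000×44 + 8320000×38 + 1610000×77 + 940000×87 + 4840000×63 + 950000×74 + 2150000×17
  = 108420000 + 123360000 + 296800000 + 30030000 + 156640000 + 316160000 + 123970000 + 81780000 + 304920000 + 70300000 + 36550000 = 1648930000
Σ wᵢ·x = 65×13 + 125×24 + 129×80 + 115×39 + 91×44 + 150×38 + 60×77 + 3×87 + 84×63 + 8×74 + 40×17
  = 845 + 3000 + 10320 + 4485 + 4004 + 5700 + 4620 + 261 + 5292 + 592 + 680 = 39799
Ratio = 1648930000 / 39799 = 41431.443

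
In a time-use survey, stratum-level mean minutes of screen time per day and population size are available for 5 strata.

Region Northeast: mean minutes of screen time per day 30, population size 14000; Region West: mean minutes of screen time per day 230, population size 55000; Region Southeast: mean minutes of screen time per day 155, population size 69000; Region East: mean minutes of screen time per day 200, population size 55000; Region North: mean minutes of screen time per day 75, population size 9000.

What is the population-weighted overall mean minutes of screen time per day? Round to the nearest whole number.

175

Σ Nₕ·x̄ₕ = 30×14000 + 230×55000 + 155×69000 + 200×55000 + 75×9000
  = 420000 + 12650000 + 10695000 + 11000000 + 675000 = 35440000
Σ Nₕ = 14000 + 55000 + 69000 + 55000 + 9000 = 202000
Overall mean = 35440000 / 202000 = 175.44554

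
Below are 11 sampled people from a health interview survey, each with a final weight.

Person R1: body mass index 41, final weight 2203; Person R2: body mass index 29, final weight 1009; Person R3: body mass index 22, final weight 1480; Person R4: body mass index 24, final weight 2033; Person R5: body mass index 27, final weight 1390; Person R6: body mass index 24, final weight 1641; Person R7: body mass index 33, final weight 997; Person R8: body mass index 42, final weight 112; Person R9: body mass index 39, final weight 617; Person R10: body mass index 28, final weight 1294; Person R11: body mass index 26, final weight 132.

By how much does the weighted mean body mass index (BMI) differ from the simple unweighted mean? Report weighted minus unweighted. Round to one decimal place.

-1.1

Unweighted sum = 41 + 29 + 22 + 24 + 27 + 24 + 33 + 42 + 39 + 28 + 26 = 335
Unweighted mean = 335 / 11 = 30.454545
Weighted sum = 379182
Sum of weights = 12908
Weighted mean = 379182 / 12908 = 29.375736
Difference (weighted minus unweighted) = -1.0788095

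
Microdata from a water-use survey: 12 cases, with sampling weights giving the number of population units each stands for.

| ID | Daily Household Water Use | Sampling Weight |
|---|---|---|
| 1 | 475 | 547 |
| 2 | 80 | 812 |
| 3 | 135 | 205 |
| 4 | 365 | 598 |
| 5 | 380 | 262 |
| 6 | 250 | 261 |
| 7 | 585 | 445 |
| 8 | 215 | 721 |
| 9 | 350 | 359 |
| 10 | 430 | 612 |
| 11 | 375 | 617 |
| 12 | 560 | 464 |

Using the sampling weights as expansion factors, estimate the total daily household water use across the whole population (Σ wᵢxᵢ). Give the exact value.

2030905

Weighted total = 475×547 + 80×812 + 135×205 + 365×598 + 380×262 + 250×261 + 585×445 + 215×721 + 350×359 + 430×612 + 375×617 + 560×464
  = 2030905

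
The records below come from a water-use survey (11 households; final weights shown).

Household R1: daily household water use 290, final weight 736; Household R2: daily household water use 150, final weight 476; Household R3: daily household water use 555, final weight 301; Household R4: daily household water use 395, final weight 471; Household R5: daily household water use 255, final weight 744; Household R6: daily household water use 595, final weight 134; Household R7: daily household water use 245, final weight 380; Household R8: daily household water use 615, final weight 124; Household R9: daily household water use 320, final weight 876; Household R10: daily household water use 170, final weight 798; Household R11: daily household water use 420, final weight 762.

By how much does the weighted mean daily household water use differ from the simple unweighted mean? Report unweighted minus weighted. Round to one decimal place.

Unweighted sum = 290 + 150 + 555 + 395 + 255 + 595 + 245 + 615 + 320 + 170 + 420 = 4010
Unweighted mean = 4010 / 11 = 364.54545
Weighted sum = 290×736 + 150×476 + 555×301 + 395×471 + 255×744 + 595×134 + 245×380 + 615×124 + 320×876 + 170×798 + 420×762
  = 213440 + 71400 + 167055 + 186045 + 189720 + 79730 + 93100 + 76260 + 280320 + 135660 + 320040 = 1812770
Sum of weights = 5802
Weighted mean = 1812770 / 5802 = 312.43881
Difference (unweighted minus weighted) = 52.10664

52.1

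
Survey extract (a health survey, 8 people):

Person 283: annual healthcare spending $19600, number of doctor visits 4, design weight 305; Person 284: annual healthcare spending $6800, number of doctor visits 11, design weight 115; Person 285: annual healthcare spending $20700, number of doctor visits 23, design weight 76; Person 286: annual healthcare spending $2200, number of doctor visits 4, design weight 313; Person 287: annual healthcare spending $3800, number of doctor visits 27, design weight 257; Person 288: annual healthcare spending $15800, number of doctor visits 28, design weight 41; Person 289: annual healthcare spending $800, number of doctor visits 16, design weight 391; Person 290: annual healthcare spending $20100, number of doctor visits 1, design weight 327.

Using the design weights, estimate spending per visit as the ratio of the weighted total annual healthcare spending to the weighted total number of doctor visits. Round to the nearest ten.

Σ wᵢ·y = 19600×305 + 6800×115 + 20700×76 + 2200×313 + 3800×257 + 15800×41 + 800×391 + 20100×327
  = 5978000 + 782000 + 1573200 + 688600 + 976600 + 647800 + 312800 + 6572700 = 17531700
Σ wᵢ·x = 4×305 + 11×115 + 23×76 + 4×313 + 27×257 + 28×41 + 16×391 + 1×327
  = 1220 + 1265 + 1748 + 1252 + 6939 + 1148 + 6256 + 327 = 20155
Ratio = 17531700 / 20155 = 869.84371

870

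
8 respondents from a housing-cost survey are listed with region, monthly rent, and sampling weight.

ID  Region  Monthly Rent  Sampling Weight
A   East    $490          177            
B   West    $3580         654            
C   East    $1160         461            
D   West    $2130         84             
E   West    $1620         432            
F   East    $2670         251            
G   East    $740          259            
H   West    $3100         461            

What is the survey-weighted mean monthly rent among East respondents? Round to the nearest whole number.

1292

East rows: A, C, F, G
Weighted sum = 490×177 + 1160×461 + 2670×251 + 740×259
  = 86730 + 534760 + 670170 + 191660 = 1483320
Sum of weights = 177 + 461 + 251 + 259 = 1148
Weighted mean = 1483320 / 1148 = 1292.0906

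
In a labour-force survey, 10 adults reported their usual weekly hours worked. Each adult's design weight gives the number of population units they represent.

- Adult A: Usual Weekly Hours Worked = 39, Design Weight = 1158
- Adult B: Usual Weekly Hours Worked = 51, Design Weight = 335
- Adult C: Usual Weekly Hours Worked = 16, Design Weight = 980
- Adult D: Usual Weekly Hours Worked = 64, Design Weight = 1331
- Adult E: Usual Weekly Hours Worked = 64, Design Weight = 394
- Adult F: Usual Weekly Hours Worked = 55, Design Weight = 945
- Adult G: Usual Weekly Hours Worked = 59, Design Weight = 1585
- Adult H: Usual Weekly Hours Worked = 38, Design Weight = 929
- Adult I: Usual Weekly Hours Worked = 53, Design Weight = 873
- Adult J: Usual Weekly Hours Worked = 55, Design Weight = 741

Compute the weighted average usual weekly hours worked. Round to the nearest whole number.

Weighted sum = 39×1158 + 51×335 + 16×980 + 64×1331 + 64×394 + 55×945 + 59×1585 + 38×929 + 53×873 + 55×741
  = 45162 + 17085 + 15680 + 85184 + 25216 + 51975 + 93515 + 35302 + 46269 + 40755 = 456143
Sum of weights = 1158 + 335 + 980 + 1331 + 394 + 945 + 1585 + 929 + 873 + 741 = 9271
Weighted mean = 456143 / 9271 = 49.201057

49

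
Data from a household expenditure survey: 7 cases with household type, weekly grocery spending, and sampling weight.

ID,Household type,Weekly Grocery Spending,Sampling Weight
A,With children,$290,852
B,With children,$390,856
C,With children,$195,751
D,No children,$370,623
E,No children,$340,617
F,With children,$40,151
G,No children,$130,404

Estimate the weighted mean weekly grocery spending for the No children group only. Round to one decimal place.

299.8

No children rows: D, E, G
Weighted sum = 370×623 + 340×617 + 130×404
  = 230510 + 209780 + 52520 = 492810
Sum of weights = 623 + 617 + 404 = 1644
Weighted mean = 492810 / 1644 = 299.76277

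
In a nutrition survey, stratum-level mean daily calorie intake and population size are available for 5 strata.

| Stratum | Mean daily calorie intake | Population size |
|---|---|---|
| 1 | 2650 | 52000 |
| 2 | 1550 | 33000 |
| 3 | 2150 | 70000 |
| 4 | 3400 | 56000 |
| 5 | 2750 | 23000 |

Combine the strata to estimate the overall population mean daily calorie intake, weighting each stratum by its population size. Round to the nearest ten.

2530

Σ Nₕ·x̄ₕ = 2650×52000 + 1550×33000 + 2150×70000 + 3400×56000 + 2750×23000
  = 593100000
Σ Nₕ = 52000 + 33000 + 70000 + 56000 + 23000 = 234000
Overall mean = 593100000 / 234000 = 2534.6154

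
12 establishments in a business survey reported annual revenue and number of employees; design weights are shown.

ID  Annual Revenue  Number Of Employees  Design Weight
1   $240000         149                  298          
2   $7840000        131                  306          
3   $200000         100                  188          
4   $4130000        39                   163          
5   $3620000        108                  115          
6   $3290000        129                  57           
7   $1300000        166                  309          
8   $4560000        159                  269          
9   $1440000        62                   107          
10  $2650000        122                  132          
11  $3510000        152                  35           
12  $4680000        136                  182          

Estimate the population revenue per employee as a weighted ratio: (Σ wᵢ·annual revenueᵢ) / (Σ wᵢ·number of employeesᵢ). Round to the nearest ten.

Σ wᵢ·y = 240000×298 + 7840000×306 + 200000×188 + 4130000×163 + 3620000×115 + 3290000×57 + 1300000×309 + 4560000×269 + 1440000×107 + 2650000×132 + 3510000×35 + 4680000×182
  = 71520000 + 2399040000 + 37600000 + 673190000 + 416300000 + 187530000 + 401700000 + 1226640000 + 154080000 + 349800000 + 122850000 + 851760000 = 6892010000
Σ wᵢ·x = 276293
Ratio = 6892010000 / 276293 = 24944.57

24940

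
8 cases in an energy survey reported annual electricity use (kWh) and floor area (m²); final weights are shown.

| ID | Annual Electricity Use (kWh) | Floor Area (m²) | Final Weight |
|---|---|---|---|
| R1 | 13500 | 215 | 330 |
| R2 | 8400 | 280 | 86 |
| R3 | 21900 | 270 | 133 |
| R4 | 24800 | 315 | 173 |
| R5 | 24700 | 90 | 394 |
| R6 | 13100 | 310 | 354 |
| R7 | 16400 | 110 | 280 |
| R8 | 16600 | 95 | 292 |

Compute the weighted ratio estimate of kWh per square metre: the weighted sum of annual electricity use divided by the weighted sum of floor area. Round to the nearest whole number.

93

Σ wᵢ·y = 13500×330 + 8400×86 + 21900×133 + 24800×173 + 24700×394 + 13100×354 + 16400×280 + 16600×292
  = 4455000 + 722400 + 2912700 + 4290400 + 9731800 + 4637400 + 4592000 + 4847200 = 36188900
Σ wᵢ·x = 215×330 + 280×86 + 270×133 + 315×173 + 90×394 + 310×354 + 110×280 + 95×292
  = 70950 + 24080 + 35910 + 54495 + 35460 + 109740 + 30800 + 27740 = 389175
Ratio = 36188900 / 389175 = 92.988758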